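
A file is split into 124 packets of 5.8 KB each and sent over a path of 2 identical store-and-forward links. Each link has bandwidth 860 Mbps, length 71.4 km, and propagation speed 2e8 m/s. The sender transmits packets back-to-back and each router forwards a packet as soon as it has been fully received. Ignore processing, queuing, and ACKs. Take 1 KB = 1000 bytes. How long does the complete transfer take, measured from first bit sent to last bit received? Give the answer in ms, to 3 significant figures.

7.46 ms

Per-hop transmission t_tx = L/R = 46400/860000000 = 0.0539535 ms.
Per-hop propagation t_prop = 71400/200000000 = 0.357 ms.
Pipeline fill: first packet needs 2·t_tx to clear all hops; remaining 123 packets each add one t_tx.
Total = (2+124-1)·t_tx + 2·t_prop = 125·0.0539535 + 2·0.357 = 7.46 ms.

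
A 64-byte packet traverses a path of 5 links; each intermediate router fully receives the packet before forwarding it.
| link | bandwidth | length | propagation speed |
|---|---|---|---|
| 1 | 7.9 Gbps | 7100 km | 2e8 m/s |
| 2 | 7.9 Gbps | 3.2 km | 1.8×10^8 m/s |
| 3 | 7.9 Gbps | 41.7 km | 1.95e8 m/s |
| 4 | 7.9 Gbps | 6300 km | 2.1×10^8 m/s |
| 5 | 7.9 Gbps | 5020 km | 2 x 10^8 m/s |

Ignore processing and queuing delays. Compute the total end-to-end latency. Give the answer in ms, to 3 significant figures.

90.8 ms

L = 64 × 8 = 512 bits.
Transmission delay per hop = L/R = 512/7900000000 = 6.48101e-05 ms; 5 hops → 0.000324051 ms.
Propagation delays (d/s per hop): 35.5, 0.0177778, 0.213846, 30, 25.1 ms; sum = 90.8316 ms.
End-to-end = 90.8 ms.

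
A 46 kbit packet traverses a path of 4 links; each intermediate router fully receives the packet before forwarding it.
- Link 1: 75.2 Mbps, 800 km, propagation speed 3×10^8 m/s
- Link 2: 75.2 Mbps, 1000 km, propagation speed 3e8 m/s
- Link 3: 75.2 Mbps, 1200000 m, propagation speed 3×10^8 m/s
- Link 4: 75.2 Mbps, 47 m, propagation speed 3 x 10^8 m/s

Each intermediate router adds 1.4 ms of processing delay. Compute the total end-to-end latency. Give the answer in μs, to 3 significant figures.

16600 μs

L = 46000 bits.
Transmission delay per hop = L/R = 46000/75200000 = 611.702 μs; 4 hops → 2446.81 μs.
Propagation delays (d/s per hop): 2666.67, 3333.33, 4000, 0.156667 μs; sum = 10000.2 μs.
Processing at 3 router(s): 3 × 1.4 ms = 4200 μs.
End-to-end = 16600 μs.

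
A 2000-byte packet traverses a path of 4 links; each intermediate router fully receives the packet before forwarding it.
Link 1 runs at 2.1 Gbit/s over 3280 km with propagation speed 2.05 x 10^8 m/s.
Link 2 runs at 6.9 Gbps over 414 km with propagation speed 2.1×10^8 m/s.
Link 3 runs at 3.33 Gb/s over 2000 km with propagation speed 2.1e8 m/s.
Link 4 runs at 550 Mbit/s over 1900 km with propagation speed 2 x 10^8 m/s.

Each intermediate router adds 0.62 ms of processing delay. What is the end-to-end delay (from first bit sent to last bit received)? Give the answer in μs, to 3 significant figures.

38900 μs

L = 2000 × 8 = 16000 bits.
Transmission delays (L/R per hop): 7.61905, 2.31884, 4.8048, 29.0909 μs; sum = 43.8336 μs.
Propagation delays (d/s per hop): 16000, 1971.43, 9523.81, 9500 μs; sum = 36995.2 μs.
Processing at 3 router(s): 3 × 0.62 ms = 1860 μs.
End-to-end = 38900 μs.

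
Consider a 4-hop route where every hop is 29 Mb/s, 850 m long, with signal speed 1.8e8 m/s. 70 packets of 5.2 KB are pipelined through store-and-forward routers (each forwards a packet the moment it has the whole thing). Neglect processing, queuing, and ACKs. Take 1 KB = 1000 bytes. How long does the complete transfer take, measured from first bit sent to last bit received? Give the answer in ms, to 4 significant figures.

Per-hop transmission t_tx = L/R = 41600/29000000 = 1.43448 ms.
Per-hop propagation t_prop = 850/180000000 = 0.00472222 ms.
Pipeline fill: first packet needs 4·t_tx to clear all hops; remaining 69 packets each add one t_tx.
Total = (4+70-1)·t_tx + 4·t_prop = 73·1.43448 + 4·0.00472222 = 104.7 ms.

104.7 ms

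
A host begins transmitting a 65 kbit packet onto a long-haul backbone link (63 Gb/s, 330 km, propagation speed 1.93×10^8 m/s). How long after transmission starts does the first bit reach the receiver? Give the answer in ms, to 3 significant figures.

1.71 ms

First bit experiences only propagation delay: d/s = 330000/193000000 = 1.71 ms.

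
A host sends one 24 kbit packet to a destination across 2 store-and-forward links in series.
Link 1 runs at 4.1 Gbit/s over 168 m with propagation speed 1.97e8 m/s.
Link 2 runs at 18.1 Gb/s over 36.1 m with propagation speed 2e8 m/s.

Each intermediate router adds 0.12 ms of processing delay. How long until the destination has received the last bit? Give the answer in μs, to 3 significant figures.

L = 24000 bits.
Transmission delays (L/R per hop): 5.85366, 1.32597 μs; sum = 7.17963 μs.
Propagation delays (d/s per hop): 0.852792, 0.1805 μs; sum = 1.03329 μs.
Processing at 1 router(s): 1 × 0.12 ms = 120 μs.
End-to-end = 128 μs.

128 μs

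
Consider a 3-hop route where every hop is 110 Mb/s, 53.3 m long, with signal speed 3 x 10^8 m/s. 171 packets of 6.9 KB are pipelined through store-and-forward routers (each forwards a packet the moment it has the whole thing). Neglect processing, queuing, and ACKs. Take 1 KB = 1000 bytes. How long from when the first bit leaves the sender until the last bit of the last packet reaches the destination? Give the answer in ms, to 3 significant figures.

Per-hop transmission t_tx = L/R = 55200/110000000 = 0.501818 ms.
Per-hop propagation t_prop = 53.3/300000000 = 0.000177667 ms.
Pipeline fill: first packet needs 3·t_tx to clear all hops; remaining 170 packets each add one t_tx.
Total = (3+171-1)·t_tx + 3·t_prop = 173·0.501818 + 3·0.000177667 = 86.8 ms.

86.8 ms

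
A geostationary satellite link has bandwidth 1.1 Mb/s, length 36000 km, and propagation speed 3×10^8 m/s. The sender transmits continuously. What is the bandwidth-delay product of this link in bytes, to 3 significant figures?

16500 bytes

Propagation delay = 36000000 / 300000000 = 0.12 s.
BDP = R × t_prop = 1100000 × 0.12 = 132000 bits.
In bytes: 132000/8 = 16500 bytes.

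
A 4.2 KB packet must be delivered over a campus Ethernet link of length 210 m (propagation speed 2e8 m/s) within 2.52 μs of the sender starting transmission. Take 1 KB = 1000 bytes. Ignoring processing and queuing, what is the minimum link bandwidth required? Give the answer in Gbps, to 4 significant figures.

22.86 Gbps

L = 33600 bits.
Propagation delay = 210 / 200000000 = 1.05 μs.
Transmission budget = 2.52 − 1.05 = 1.47 μs.
R ≥ L / t_tx = 33600 bits / 1.47e-06 s = 22.86 Gbps.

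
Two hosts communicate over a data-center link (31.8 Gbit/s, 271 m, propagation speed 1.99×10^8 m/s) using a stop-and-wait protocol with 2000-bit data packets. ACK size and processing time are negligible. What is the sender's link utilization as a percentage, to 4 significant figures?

2.257 %

t_tx = L/R = 2000/31800000000 = 6.28931e-08 s.
t_prop = 271/199000000 = 1.36181e-06 s; RTT = 2.72362e-06 s.
Cycle = t_tx + RTT = 2.78651e-06 s.
Utilization = t_tx / cycle = 6.28931e-08/2.78651e-06 = 2.257 %.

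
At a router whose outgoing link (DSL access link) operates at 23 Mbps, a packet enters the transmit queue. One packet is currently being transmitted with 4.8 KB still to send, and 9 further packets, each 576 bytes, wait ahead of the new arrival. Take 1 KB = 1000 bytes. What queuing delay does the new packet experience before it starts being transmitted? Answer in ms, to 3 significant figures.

3.47 ms

Each queued packet: L/R = 4608/23000000 = 0.200348 ms.
9 queued → 1.80313 ms.
Plus remaining 38400 bits of current packet: 1.66957 ms.
Queuing delay = 3.47 ms.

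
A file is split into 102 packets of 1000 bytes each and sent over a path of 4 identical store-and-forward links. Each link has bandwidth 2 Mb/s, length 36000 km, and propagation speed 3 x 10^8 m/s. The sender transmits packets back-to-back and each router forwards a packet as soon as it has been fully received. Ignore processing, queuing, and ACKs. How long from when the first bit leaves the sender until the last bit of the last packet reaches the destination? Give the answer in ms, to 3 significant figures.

Per-hop transmission t_tx = L/R = 8000/2000000 = 4 ms.
Per-hop propagation t_prop = 36000000/300000000 = 120 ms.
Pipeline fill: first packet needs 4·t_tx to clear all hops; remaining 101 packets each add one t_tx.
Total = (4+102-1)·t_tx + 4·t_prop = 105·4 + 4·120 = 900 ms.

900 ms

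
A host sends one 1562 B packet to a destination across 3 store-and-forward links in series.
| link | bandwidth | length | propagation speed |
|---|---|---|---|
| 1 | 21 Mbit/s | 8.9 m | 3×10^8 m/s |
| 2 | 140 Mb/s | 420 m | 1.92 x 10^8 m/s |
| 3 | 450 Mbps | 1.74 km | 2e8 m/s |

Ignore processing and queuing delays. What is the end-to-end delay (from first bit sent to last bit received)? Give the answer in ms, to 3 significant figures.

0.723 ms

L = 1562 × 8 = 12496 bits.
Transmission delays (L/R per hop): 0.595048, 0.0892571, 0.0277689 ms; sum = 0.712074 ms.
Propagation delays (d/s per hop): 2.96667e-05, 0.0021875, 0.0087 ms; sum = 0.0109172 ms.
End-to-end = 0.723 ms.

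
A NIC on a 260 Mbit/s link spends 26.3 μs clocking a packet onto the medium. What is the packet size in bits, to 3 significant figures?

6840 bits

L = R × t_tx = 260000000 b/s × 2.63e-05 s = 6838 bits.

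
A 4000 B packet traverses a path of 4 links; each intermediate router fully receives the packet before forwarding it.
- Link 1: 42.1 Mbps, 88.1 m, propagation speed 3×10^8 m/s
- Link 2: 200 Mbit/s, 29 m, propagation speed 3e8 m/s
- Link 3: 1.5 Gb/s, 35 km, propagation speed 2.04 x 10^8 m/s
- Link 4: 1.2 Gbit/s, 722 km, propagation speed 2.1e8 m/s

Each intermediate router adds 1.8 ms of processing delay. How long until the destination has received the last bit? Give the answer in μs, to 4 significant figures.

9978 μs

L = 4000 × 8 = 32000 bits.
Transmission delays (L/R per hop): 760.095, 160, 21.3333, 26.6667 μs; sum = 968.095 μs.
Propagation delays (d/s per hop): 0.293667, 0.0966667, 171.569, 3438.1 μs; sum = 3610.05 μs.
Processing at 3 router(s): 3 × 1.8 ms = 5400 μs.
End-to-end = 9978 μs.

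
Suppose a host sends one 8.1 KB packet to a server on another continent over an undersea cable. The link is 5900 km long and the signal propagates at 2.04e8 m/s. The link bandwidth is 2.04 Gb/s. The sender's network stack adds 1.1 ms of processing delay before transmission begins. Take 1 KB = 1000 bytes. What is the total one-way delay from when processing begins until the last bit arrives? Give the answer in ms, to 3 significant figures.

L = 64800 bits.
Transmission delay = L/R = 64800 / 2040000000 = 0.0317647 ms.
Propagation delay = d/s = 5900000 m / 204000000 m/s = 28.9216 ms.
Plus processing delay 1.1 ms = 1.1 ms.
Total = 30.1 ms.

30.1 ms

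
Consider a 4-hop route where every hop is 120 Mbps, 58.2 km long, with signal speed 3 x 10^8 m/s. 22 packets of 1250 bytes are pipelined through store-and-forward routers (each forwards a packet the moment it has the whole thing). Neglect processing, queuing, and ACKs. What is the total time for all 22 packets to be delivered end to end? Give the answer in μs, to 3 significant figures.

2860 μs

Per-hop transmission t_tx = L/R = 10000/120000000 = 83.3333 μs.
Per-hop propagation t_prop = 58200/300000000 = 194 μs.
Pipeline fill: first packet needs 4·t_tx to clear all hops; remaining 21 packets each add one t_tx.
Total = (4+22-1)·t_tx + 4·t_prop = 25·83.3333 + 4·194 = 2860 μs.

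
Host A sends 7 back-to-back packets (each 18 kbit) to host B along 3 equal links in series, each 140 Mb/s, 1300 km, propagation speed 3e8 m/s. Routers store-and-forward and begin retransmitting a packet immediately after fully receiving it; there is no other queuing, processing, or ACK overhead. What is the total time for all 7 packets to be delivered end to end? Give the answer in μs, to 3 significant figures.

Per-hop transmission t_tx = L/R = 18000/140000000 = 128.571 μs.
Per-hop propagation t_prop = 1300000/300000000 = 4333.33 μs.
Pipeline fill: first packet needs 3·t_tx to clear all hops; remaining 6 packets each add one t_tx.
Total = (3+7-1)·t_tx + 3·t_prop = 9·128.571 + 3·4333.33 = 14200 μs.

14200 μs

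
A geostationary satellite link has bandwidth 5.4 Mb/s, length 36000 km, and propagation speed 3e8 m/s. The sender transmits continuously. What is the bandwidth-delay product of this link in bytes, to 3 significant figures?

Propagation delay = 36000000 / 300000000 = 0.12 s.
BDP = R × t_prop = 5400000 × 0.12 = 648000 bits.
In bytes: 648000/8 = 81000 bytes.

81000 bytes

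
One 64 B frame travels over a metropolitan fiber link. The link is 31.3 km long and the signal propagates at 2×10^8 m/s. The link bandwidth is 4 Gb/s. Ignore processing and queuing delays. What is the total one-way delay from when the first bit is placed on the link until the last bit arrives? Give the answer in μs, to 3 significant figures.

157 μs

L = 64 × 8 = 512 bits.
Transmission delay = L/R = 512 / 4000000000 = 0.128 μs.
Propagation delay = d/s = 31300 m / 200000000 m/s = 156.5 μs.
Total = 157 μs.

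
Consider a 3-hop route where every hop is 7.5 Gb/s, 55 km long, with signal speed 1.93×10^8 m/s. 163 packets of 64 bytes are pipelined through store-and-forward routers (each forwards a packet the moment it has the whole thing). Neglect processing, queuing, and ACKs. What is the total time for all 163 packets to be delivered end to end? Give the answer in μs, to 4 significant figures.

Per-hop transmission t_tx = L/R = 512/7500000000 = 0.0682667 μs.
Per-hop propagation t_prop = 55000/193000000 = 284.974 μs.
Pipeline fill: first packet needs 3·t_tx to clear all hops; remaining 162 packets each add one t_tx.
Total = (3+163-1)·t_tx + 3·t_prop = 165·0.0682667 + 3·284.974 = 866.2 μs.

866.2 μs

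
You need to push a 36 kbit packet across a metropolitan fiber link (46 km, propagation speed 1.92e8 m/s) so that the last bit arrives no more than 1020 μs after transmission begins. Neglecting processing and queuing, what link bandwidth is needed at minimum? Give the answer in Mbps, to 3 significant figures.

46.1 Mbps

Propagation delay = 46000 / 192000000 = 239.583 μs.
Transmission budget = 1020 − 239.583 = 780.417 μs.
R ≥ L / t_tx = 36000 bits / 0.000780417 s = 46.1 Mbps.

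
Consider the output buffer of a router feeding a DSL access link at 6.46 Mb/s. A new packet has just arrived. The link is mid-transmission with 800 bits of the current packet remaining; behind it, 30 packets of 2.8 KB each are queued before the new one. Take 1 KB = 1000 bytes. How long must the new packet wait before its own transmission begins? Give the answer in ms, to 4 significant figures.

104.1 ms

Each queued packet: L/R = 22400/6460000 = 3.46749 ms.
30 queued → 104.025 ms.
Plus remaining 800 bits of current packet: 0.123839 ms.
Queuing delay = 104.1 ms.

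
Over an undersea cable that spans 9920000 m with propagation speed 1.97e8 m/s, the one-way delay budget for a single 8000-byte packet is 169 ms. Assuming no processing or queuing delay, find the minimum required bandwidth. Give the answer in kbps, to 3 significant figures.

L = 64000 bits.
Propagation delay = 9920000 / 197000000 = 50.3553 ms.
Transmission budget = 169 − 50.3553 = 118.645 ms.
R ≥ L / t_tx = 64000 bits / 0.118645 s = 539 kbps.

539 kbps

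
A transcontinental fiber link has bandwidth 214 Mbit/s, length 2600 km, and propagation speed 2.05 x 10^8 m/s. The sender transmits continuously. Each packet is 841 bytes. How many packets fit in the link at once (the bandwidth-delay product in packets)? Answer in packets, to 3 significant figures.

Propagation delay = 2600000 / 2.05e+08 = 0.0126829 s.
BDP = R × t_prop = 214000000 × 0.0126829 = 2714150 bits.
In packets of 6728 bits: 403 packets.

403 packets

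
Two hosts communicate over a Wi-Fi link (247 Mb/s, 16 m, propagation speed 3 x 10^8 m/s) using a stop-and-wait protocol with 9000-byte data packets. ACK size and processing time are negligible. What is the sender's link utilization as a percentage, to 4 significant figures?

t_tx = L/R = 72000/247000000 = 0.000291498 s.
t_prop = 16/300000000 = 5.33333e-08 s; RTT = 1.06667e-07 s.
Cycle = t_tx + RTT = 0.000291605 s.
Utilization = t_tx / cycle = 0.000291498/0.000291605 = 99.96 %.

99.96 %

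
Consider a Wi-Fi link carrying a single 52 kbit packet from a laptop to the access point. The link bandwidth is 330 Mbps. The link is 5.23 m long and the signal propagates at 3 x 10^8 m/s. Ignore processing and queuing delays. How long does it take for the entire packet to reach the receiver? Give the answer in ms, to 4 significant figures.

0.1576 ms

L = 52000 bits.
Transmission delay = L/R = 52000 / 330000000 = 0.157576 ms.
Propagation delay = d/s = 5.23 m / 300000000 m/s = 1.74333e-05 ms.
Total = 0.1576 ms.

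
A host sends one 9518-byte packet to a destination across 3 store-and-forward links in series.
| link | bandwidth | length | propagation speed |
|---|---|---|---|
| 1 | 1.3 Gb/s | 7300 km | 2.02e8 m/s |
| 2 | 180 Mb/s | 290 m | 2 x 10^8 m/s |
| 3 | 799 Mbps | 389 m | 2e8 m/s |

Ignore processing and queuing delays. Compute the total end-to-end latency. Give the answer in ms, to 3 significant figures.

L = 9518 × 8 = 76144 bits.
Transmission delays (L/R per hop): 0.0585723, 0.423022, 0.0952991 ms; sum = 0.576894 ms.
Propagation delays (d/s per hop): 36.1386, 0.00145, 0.001945 ms; sum = 36.142 ms.
End-to-end = 36.7 ms.

36.7 ms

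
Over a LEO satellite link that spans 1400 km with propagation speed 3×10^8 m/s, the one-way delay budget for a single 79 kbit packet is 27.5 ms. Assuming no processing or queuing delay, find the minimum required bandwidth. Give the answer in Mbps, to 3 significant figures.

Propagation delay = 1400000 / 300000000 = 4.66667 ms.
Transmission budget = 27.5 − 4.66667 = 22.8333 ms.
R ≥ L / t_tx = 79000 bits / 0.0228333 s = 3.46 Mbps.

3.46 Mbps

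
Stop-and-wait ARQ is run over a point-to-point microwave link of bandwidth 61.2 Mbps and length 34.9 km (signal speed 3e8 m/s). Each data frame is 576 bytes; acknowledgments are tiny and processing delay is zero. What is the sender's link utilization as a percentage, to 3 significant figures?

24.4 %

t_tx = L/R = 4608/61200000 = 7.52941e-05 s.
t_prop = 34900/300000000 = 0.000116333 s; RTT = 0.000232667 s.
Cycle = t_tx + RTT = 0.000307961 s.
Utilization = t_tx / cycle = 7.52941e-05/0.000307961 = 24.4 %.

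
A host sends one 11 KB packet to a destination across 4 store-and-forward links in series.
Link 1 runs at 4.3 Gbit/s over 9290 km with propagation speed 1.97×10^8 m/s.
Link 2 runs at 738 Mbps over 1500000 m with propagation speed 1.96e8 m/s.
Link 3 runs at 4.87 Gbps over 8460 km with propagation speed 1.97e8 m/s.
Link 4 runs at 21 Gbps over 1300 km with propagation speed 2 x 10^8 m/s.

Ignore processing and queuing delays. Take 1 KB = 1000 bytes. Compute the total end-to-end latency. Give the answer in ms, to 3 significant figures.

L = 88000 bits.
Transmission delays (L/R per hop): 0.0204651, 0.119241, 0.0180698, 0.00419048 ms; sum = 0.161967 ms.
Propagation delays (d/s per hop): 47.1574, 7.65306, 42.9442, 6.5 ms; sum = 104.255 ms.
End-to-end = 104 ms.

104 ms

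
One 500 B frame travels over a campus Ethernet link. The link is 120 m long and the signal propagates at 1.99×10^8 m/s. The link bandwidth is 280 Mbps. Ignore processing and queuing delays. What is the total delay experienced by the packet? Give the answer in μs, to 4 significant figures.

L = 500 × 8 = 4000 bits.
Transmission delay = L/R = 4000 / 280000000 = 14.2857 μs.
Propagation delay = d/s = 120 m / 199000000 m/s = 0.603015 μs.
Total = 14.89 μs.

14.89 μs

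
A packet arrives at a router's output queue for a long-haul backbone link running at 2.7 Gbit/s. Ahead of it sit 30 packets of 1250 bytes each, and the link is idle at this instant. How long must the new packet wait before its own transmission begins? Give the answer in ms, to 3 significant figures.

Each queued packet: L/R = 10000/2700000000 = 0.0037037 ms.
30 queued → 0.111111 ms.
Queuing delay = 0.111 ms.

0.111 ms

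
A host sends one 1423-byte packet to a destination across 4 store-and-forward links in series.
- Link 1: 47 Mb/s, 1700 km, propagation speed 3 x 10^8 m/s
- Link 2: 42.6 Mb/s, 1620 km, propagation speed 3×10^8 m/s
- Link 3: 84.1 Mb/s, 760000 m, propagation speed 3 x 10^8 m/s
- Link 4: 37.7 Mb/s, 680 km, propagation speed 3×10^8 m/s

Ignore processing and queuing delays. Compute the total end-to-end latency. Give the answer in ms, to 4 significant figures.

L = 1423 × 8 = 11384 bits.
Transmission delays (L/R per hop): 0.242213, 0.26723, 0.135363, 0.301963 ms; sum = 0.946768 ms.
Propagation delays (d/s per hop): 5.66667, 5.4, 2.53333, 2.26667 ms; sum = 15.8667 ms.
End-to-end = 16.81 ms.

16.81 ms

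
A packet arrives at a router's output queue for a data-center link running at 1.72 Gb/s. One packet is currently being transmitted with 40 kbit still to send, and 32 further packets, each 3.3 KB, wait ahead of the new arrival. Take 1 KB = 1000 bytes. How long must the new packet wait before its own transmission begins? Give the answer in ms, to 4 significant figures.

Each queued packet: L/R = 26400/1720000000 = 0.0153488 ms.
32 queued → 0.491163 ms.
Plus remaining 40000 bits of current packet: 0.0232558 ms.
Queuing delay = 0.5144 ms.

0.5144 ms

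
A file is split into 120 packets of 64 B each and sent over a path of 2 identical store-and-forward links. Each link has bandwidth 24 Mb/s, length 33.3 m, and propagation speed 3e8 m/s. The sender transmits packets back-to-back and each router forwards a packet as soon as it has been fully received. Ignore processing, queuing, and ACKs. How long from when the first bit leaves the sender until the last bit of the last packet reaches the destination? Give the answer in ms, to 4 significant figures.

Per-hop transmission t_tx = L/R = 512/24000000 = 0.0213333 ms.
Per-hop propagation t_prop = 33.3/300000000 = 0.000111 ms.
Pipeline fill: first packet needs 2·t_tx to clear all hops; remaining 119 packets each add one t_tx.
Total = (2+120-1)·t_tx + 2·t_prop = 121·0.0213333 + 2·0.000111 = 2.582 ms.

2.582 ms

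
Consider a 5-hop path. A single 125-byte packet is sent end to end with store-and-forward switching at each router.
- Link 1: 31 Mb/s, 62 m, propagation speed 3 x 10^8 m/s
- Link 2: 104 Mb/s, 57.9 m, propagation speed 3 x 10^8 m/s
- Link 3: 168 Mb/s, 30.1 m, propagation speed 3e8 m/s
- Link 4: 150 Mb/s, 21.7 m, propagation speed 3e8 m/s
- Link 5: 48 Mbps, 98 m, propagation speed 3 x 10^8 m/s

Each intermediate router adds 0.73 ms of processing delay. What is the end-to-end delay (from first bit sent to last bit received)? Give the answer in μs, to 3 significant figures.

L = 125 × 8 = 1000 bits.
Transmission delays (L/R per hop): 32.2581, 9.61538, 5.95238, 6.66667, 20.8333 μs; sum = 75.3258 μs.
Propagation delays (d/s per hop): 0.206667, 0.193, 0.100333, 0.0723333, 0.326667 μs; sum = 0.899 μs.
Processing at 4 router(s): 4 × 0.73 ms = 2920 μs.
End-to-end = 3000 μs.

3000 μs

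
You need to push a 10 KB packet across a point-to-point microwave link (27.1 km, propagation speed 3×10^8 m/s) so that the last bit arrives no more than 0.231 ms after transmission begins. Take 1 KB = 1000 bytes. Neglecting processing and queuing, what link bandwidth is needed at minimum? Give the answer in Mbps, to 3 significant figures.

L = 80000 bits.
Propagation delay = 27100 / 300000000 = 0.0903333 ms.
Transmission budget = 0.231 − 0.0903333 = 0.140667 ms.
R ≥ L / t_tx = 80000 bits / 0.000140667 s = 569 Mbps.

569 Mbps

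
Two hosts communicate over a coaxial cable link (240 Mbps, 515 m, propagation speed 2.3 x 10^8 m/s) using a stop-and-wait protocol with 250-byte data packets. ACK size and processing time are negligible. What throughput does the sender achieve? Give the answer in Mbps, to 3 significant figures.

156 Mbps

t_tx = L/R = 2000/240000000 = 8.33333e-06 s.
t_prop = 515/2.3e+08 = 2.23913e-06 s; RTT = 4.47826e-06 s.
Cycle = t_tx + RTT = 1.28116e-05 s.
Throughput = L / cycle = 2000 / 1.28116e-05 = 156 Mbps.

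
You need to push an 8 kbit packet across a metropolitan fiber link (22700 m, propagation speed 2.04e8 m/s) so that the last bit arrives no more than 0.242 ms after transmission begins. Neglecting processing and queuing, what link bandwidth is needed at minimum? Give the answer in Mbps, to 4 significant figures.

Propagation delay = 22700 / 204000000 = 0.111275 ms.
Transmission budget = 0.242 − 0.111275 = 0.130725 ms.
R ≥ L / t_tx = 8000 bits / 0.000130725 s = 61.20 Mbps.

61.20 Mbps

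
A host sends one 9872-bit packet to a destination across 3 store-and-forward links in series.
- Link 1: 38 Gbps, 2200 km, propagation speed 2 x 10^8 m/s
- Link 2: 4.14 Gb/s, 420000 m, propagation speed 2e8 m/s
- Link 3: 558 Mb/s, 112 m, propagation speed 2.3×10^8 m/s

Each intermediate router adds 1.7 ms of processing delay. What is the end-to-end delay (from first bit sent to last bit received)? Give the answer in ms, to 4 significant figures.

16.52 ms

Transmission delays (L/R per hop): 0.000259789, 0.00238454, 0.0176918 ms; sum = 0.0203361 ms.
Propagation delays (d/s per hop): 11, 2.1, 0.000486957 ms; sum = 13.1005 ms.
Processing at 2 router(s): 2 × 1.7 ms = 3.4 ms.
End-to-end = 16.52 ms.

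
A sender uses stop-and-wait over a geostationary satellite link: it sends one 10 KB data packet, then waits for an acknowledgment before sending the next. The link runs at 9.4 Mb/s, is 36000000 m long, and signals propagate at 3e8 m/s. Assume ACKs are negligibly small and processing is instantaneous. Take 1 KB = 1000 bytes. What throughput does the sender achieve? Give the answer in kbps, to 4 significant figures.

t_tx = L/R = 80000/9400000 = 0.00851064 s.
t_prop = 36000000/300000000 = 0.12 s; RTT = 0.24 s.
Cycle = t_tx + RTT = 0.248511 s.
Throughput = L / cycle = 80000 / 0.248511 = 321.9 kbps.

321.9 kbps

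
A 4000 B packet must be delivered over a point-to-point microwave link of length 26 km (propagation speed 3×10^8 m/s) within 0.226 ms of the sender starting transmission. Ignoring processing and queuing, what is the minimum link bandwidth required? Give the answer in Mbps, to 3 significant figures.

230 Mbps

L = 32000 bits.
Propagation delay = 26000 / 300000000 = 0.0866667 ms.
Transmission budget = 0.226 − 0.0866667 = 0.139333 ms.
R ≥ L / t_tx = 32000 bits / 0.000139333 s = 230 Mbps.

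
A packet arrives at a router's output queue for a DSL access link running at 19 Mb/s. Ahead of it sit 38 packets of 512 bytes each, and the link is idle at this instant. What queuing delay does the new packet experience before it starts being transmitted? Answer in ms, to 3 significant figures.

8.19 ms

Each queued packet: L/R = 4096/19000000 = 0.215579 ms.
38 queued → 8.192 ms.
Queuing delay = 8.19 ms.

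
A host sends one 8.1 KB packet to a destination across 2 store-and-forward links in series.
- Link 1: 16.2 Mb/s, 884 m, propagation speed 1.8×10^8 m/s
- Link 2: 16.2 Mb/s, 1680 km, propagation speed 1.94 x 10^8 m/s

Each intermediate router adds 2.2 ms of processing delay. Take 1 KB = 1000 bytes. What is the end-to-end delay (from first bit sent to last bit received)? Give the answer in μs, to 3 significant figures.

L = 64800 bits.
Transmission delay per hop = L/R = 64800/16200000 = 4000 μs; 2 hops → 8000 μs.
Propagation delays (d/s per hop): 4.91111, 8659.79 μs; sum = 8664.7 μs.
Processing at 1 router(s): 1 × 2.2 ms = 2200 μs.
End-to-end = 18900 μs.

18900 μs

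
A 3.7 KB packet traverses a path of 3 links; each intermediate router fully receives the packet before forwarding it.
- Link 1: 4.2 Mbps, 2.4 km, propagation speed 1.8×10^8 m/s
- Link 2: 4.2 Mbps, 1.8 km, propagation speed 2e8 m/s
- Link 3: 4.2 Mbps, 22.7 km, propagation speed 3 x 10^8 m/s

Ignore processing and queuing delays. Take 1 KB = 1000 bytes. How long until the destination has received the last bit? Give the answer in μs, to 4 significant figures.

L = 29600 bits.
Transmission delay per hop = L/R = 29600/4200000 = 7047.62 μs; 3 hops → 21142.9 μs.
Propagation delays (d/s per hop): 13.3333, 9, 75.6667 μs; sum = 98 μs.
End-to-end = 21240 μs.

21240 μs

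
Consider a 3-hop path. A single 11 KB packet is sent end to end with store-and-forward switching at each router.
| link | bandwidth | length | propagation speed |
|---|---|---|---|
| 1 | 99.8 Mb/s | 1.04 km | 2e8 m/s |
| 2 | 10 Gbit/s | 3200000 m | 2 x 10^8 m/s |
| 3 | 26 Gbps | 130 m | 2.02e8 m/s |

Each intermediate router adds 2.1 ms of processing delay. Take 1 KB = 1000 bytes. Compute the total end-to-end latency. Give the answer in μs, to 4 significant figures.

21100 μs

L = 88000 bits.
Transmission delays (L/R per hop): 881.764, 8.8, 3.38462 μs; sum = 893.948 μs.
Propagation delays (d/s per hop): 5.2, 16000, 0.643564 μs; sum = 16005.8 μs.
Processing at 2 router(s): 2 × 2.1 ms = 4200 μs.
End-to-end = 21100 μs.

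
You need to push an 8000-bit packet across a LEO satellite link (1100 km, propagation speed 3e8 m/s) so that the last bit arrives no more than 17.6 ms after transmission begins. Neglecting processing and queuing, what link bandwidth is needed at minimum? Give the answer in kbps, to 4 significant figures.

574.2 kbps

Propagation delay = 1100000 / 300000000 = 3.66667 ms.
Transmission budget = 17.6 − 3.66667 = 13.9333 ms.
R ≥ L / t_tx = 8000 bits / 0.0139333 s = 574.2 kbps.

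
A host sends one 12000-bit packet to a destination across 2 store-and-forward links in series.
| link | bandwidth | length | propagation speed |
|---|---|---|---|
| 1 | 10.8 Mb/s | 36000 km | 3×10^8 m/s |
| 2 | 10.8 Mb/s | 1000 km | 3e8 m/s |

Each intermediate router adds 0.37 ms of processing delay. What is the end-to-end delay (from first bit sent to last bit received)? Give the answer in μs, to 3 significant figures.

126000 μs

Transmission delay per hop = L/R = 12000/10800000 = 1111.11 μs; 2 hops → 2222.22 μs.
Propagation delays (d/s per hop): 120000, 3333.33 μs; sum = 123333 μs.
Processing at 1 router(s): 1 × 0.37 ms = 370 μs.
End-to-end = 126000 μs.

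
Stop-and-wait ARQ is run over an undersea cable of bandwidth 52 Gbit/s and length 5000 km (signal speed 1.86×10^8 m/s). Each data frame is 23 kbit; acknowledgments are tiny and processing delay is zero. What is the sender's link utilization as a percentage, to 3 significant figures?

t_tx = L/R = 23000/52000000000 = 4.42308e-07 s.
t_prop = 5000000/186000000 = 0.0268817 s; RTT = 0.0537634 s.
Cycle = t_tx + RTT = 0.0537639 s.
Utilization = t_tx / cycle = 4.42308e-07/0.0537639 = 0.000823 %.

0.000823 %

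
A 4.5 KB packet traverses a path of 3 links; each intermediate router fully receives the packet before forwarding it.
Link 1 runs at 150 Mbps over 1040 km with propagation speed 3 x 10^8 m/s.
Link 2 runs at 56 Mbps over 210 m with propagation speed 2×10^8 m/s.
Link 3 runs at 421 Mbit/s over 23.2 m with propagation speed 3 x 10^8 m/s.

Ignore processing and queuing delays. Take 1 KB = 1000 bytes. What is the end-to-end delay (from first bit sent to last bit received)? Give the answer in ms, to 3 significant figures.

4.44 ms

L = 36000 bits.
Transmission delays (L/R per hop): 0.24, 0.642857, 0.0855107 ms; sum = 0.968368 ms.
Propagation delays (d/s per hop): 3.46667, 0.00105, 7.73333e-05 ms; sum = 3.46779 ms.
End-to-end = 4.44 ms.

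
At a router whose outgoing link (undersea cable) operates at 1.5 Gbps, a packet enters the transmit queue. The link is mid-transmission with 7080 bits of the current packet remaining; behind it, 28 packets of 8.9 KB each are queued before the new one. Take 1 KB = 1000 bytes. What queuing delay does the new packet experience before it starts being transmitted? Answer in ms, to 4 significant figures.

Each queued packet: L/R = 71200/1500000000 = 0.0474667 ms.
28 queued → 1.32907 ms.
Plus remaining 7080 bits of current packet: 0.00472 ms.
Queuing delay = 1.334 ms.

1.334 ms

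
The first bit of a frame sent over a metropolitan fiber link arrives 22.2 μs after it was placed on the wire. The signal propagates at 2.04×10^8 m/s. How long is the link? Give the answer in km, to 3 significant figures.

d = s × t_prop = 204000000 × 2.22e-05 = 4.53 km.

4.53 km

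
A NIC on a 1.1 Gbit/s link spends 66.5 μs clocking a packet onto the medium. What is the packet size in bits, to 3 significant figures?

73200 bits

L = R × t_tx = 1100000000 b/s × 6.65e-05 s = 73150 bits.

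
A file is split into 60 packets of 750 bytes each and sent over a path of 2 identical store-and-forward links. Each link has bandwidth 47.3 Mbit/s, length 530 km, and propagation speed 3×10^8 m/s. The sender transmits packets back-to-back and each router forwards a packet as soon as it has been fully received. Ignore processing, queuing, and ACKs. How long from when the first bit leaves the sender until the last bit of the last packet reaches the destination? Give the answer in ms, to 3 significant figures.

11.3 ms

Per-hop transmission t_tx = L/R = 6000/47300000 = 0.12685 ms.
Per-hop propagation t_prop = 530000/300000000 = 1.76667 ms.
Pipeline fill: first packet needs 2·t_tx to clear all hops; remaining 59 packets each add one t_tx.
Total = (2+60-1)·t_tx + 2·t_prop = 61·0.12685 + 2·1.76667 = 11.3 ms.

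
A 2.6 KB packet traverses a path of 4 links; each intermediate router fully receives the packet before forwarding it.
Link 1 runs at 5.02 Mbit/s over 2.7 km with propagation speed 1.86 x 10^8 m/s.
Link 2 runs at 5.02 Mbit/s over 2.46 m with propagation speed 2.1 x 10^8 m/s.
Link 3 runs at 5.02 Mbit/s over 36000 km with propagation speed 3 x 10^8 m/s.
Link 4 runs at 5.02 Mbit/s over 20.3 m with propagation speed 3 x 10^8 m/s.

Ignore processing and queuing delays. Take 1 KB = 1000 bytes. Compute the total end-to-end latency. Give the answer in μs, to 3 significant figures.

137000 μs

L = 20800 bits.
Transmission delay per hop = L/R = 20800/5020000 = 4143.43 μs; 4 hops → 16573.7 μs.
Propagation delays (d/s per hop): 14.5161, 0.0117143, 120000, 0.0676667 μs; sum = 120015 μs.
End-to-end = 137000 μs.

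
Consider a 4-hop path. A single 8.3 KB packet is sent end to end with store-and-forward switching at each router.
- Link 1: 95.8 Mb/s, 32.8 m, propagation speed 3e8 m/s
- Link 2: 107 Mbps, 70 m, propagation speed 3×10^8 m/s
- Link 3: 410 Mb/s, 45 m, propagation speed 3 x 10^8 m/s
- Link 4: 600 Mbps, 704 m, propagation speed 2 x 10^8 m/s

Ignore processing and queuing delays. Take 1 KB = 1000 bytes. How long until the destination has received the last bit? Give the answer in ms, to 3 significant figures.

L = 66400 bits.
Transmission delays (L/R per hop): 0.693111, 0.620561, 0.161951, 0.110667 ms; sum = 1.58629 ms.
Propagation delays (d/s per hop): 0.000109333, 0.000233333, 0.00015, 0.00352 ms; sum = 0.00401267 ms.
End-to-end = 1.59 ms.

1.59 ms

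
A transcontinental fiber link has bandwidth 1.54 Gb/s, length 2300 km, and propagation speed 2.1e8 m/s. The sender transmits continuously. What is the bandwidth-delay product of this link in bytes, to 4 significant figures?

Propagation delay = 2300000 / 210000000 = 0.0109524 s.
BDP = R × t_prop = 1540000000 × 0.0109524 = 16866700 bits.
In bytes: 16866700/8 = 2108000 bytes.

2108000 bytes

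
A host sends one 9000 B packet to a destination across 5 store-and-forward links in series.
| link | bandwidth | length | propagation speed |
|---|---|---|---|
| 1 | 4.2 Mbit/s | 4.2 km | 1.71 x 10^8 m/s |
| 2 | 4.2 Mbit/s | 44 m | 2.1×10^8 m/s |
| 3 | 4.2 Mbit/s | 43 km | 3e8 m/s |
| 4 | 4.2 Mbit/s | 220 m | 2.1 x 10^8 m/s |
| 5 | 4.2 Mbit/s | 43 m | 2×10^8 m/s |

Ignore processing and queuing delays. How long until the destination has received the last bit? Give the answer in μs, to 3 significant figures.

L = 9000 × 8 = 72000 bits.
Transmission delay per hop = L/R = 72000/4200000 = 17142.9 μs; 5 hops → 85714.3 μs.
Propagation delays (d/s per hop): 24.5614, 0.209524, 143.333, 1.04762, 0.215 μs; sum = 169.367 μs.
End-to-end = 85900 μs.

85900 μs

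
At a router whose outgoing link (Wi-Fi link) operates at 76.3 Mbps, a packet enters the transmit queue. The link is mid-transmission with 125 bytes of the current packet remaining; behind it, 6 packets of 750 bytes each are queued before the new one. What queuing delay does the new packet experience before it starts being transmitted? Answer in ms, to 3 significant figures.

Each queued packet: L/R = 6000/76300000 = 0.078637 ms.
6 queued → 0.471822 ms.
Plus remaining 1000 bits of current packet: 0.0131062 ms.
Queuing delay = 0.485 ms.

0.485 ms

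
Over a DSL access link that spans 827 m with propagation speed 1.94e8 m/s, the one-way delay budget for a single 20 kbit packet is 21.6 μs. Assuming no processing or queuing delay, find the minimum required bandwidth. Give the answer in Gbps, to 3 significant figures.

Propagation delay = 827 / 194000000 = 4.26289 μs.
Transmission budget = 21.6 − 4.26289 = 17.3371 μs.
R ≥ L / t_tx = 20000 bits / 1.73371e-05 s = 1.15 Gbps.

1.15 Gbps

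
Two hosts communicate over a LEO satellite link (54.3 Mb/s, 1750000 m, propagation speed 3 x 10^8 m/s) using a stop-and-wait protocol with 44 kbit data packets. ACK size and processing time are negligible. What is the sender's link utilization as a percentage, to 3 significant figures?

t_tx = L/R = 44000/54300000 = 0.000810313 s.
t_prop = 1750000/300000000 = 0.00583333 s; RTT = 0.0116667 s.
Cycle = t_tx + RTT = 0.012477 s.
Utilization = t_tx / cycle = 0.000810313/0.012477 = 6.49 %.

6.49 %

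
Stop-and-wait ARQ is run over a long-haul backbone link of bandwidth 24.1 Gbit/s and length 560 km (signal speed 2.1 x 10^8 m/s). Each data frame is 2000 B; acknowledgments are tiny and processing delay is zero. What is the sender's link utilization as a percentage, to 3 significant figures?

t_tx = L/R = 16000/24100000000 = 6.639e-07 s.
t_prop = 560000/210000000 = 0.00266667 s; RTT = 0.00533333 s.
Cycle = t_tx + RTT = 0.005334 s.
Utilization = t_tx / cycle = 6.639e-07/0.005334 = 0.0124 %.

0.0124 %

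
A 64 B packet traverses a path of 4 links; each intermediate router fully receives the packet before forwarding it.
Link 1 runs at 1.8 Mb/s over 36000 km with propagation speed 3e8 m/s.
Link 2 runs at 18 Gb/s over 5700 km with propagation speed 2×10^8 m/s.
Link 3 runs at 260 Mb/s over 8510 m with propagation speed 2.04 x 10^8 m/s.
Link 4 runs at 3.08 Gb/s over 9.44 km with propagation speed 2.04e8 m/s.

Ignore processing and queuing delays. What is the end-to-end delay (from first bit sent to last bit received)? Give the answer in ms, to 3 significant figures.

149 ms

L = 64 × 8 = 512 bits.
Transmission delays (L/R per hop): 0.284444, 2.84444e-05, 0.00196923, 0.000166234 ms; sum = 0.286608 ms.
Propagation delays (d/s per hop): 120, 28.5, 0.0417157, 0.0462745 ms; sum = 148.588 ms.
End-to-end = 149 ms.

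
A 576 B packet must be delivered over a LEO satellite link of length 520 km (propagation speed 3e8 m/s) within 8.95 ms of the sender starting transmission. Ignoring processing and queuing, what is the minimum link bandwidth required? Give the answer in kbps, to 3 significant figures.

639 kbps

L = 4608 bits.
Propagation delay = 520000 / 300000000 = 1.73333 ms.
Transmission budget = 8.95 − 1.73333 = 7.21667 ms.
R ≥ L / t_tx = 4608 bits / 0.00721667 s = 639 kbps.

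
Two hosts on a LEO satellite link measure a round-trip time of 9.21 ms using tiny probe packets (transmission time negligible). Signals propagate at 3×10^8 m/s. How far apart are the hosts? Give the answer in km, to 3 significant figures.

1380 km

One-way propagation = RTT/2 = 4.605 ms.
d = s × t = 300000000 × 0.004605 = 1380 km.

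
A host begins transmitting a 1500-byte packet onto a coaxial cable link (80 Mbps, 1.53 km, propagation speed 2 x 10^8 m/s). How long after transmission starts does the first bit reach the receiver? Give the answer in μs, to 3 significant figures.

7.65 μs

First bit experiences only propagation delay: d/s = 1530/200000000 = 7.65 μs.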